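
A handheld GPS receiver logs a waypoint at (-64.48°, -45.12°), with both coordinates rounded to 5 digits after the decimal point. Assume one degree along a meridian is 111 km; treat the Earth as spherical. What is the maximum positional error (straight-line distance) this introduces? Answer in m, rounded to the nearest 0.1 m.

0.6 m

Rounding to 5 decimal places leaves each coordinate within ±5e-06° of the true value.
North–south component: 5e-06° × 111000 = 0.555 m.
Longitude error → 5e-06 × 111000 × cos 64.48° = 5e-06 × 111000 × 0.4308 ≈ 0.239109 m.
Combining orthogonally: (0.555² + 0.239109²)^½ ≈ 0.604316 m.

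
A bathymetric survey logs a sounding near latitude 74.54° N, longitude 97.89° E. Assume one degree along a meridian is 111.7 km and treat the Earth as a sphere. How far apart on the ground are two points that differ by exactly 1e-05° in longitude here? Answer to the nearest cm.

One degree of longitude here spans 111700 × cos 74.54° = 111700 × 0.2666 ≈ 29775.4 m; 1e-05° of that is 0.297754 m.
That is 0.297754 m = 29.775 cm.

30 cm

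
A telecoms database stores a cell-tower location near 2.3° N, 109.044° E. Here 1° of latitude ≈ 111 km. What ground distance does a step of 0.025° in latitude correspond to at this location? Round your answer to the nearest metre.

2775 metres

0.025° × 111000 m/° = 2775 m.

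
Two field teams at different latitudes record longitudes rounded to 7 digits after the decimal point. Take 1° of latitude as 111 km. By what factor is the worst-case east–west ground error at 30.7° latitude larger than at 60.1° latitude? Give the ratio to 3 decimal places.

1.725

Rounding to 7 decimal places leaves the longitude within ±5e-08° of the true value.
Error at 30.7° = 5e-08° × 111000 × cos 30.7° ≈ 0.00555 × 0.8599 = 0.0047722 m.
At 60.1°: 5e-08° × 111000 × cos 60.1° = 5e-08 × 111000 × 0.4985 ≈ 0.0027666 m.
The ratio reduces to cos 30.7° / cos 60.1° = 0.8599/0.4985 ≈ 1.7249.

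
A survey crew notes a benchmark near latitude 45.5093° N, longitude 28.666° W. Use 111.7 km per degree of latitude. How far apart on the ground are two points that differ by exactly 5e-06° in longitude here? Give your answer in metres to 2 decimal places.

At 45.5093° a degree of longitude is 111700 × cos 45.5093° ≈ 78278.6 m, so 5e-06° corresponds to 0.391393 m.

0.39 metres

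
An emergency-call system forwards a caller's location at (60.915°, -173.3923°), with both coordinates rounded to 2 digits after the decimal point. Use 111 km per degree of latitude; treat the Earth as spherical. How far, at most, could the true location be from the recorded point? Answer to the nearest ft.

2025 ft

Rounding to 2 decimal places leaves each coordinate within ±0.005° of the true value.
North–south component: 0.005° × 111000 = 555 m.
E–W at 60.915°: 0.005° × 111000 × cos 60.915° = 0.005 × 111000 × 0.4861 ≈ 269.789 m.
The two errors are perpendicular, so the maximum displacement is √(555² + 269.789²) ≈ 617.099 m.
Converting: 617.099 m × 3.2808 ft/m ≈ 2024.6 ft.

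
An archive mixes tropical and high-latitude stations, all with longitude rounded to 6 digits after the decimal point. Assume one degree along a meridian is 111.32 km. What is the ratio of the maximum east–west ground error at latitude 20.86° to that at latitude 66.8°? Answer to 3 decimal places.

2.372

Rounding to 6 decimal places leaves the longitude within ±5e-07° of the true value.
Error at 20.86° = 5e-07° × 111320 × cos 20.86° ≈ 0.05566 × 0.9345 = 0.052012 m.
Error at 66.8° = 5e-07° × 111320 × cos 66.8° ≈ 0.05566 × 0.3939 = 0.021927 m.
The ratio reduces to cos 20.86° / cos 66.8° = 0.9345/0.3939 ≈ 2.3721.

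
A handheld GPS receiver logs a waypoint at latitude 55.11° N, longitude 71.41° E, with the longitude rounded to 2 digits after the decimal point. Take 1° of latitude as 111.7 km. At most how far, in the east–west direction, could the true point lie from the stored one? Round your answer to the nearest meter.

319 meters

Rounding to 2 decimal places leaves the longitude within ±0.005° of the true value.
At latitude 55.11° a degree of longitude spans 111700 m × cos 55.11° = 111700 × 0.5720 ≈ 63892.7 m.
So at most 0.005° × 63892.7 ≈ 319.464 m east–west.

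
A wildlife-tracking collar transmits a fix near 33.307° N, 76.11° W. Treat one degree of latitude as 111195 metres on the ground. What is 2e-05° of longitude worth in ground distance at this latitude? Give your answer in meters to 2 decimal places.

1.86 meters

One degree of longitude here spans 111195 × cos 33.307° = 111195 × 0.8357 ≈ 92930.1 m; 2e-05° of that is 1.8586 m.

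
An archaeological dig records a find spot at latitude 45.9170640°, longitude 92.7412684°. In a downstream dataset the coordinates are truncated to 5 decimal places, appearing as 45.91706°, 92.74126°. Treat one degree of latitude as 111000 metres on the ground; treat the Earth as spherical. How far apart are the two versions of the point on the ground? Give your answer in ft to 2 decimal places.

The latitude changed by +0.0000040° and the longitude by +0.0000084°.
N–S: 0.0000040° × 111000 m/° = 0.444 m.
E–W at 45.9171°: 0.0000084° × 111000 × cos 45.9171° = 0.0000084 × 111000 × 0.6957 ≈ 0.64867 m.
Distance: √(0.444² + 0.64867²) ≈ 0.786071 m.
In feet: 0.786071 m ÷ 0.3048 ≈ 2.579 ft.

2.58 ft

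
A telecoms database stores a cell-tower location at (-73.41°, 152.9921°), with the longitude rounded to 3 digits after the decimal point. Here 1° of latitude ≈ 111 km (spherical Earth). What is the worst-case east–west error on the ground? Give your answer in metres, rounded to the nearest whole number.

16 metres

Rounding to 3 decimal places leaves the longitude within ±0.0005° of the true value.
At latitude 73.41° a degree of longitude spans 111000 m × cos 73.41° = 111000 × 0.2855 ≈ 31692.8 m.
So at most 0.0005° × 31692.8 ≈ 15.8464 m east–west.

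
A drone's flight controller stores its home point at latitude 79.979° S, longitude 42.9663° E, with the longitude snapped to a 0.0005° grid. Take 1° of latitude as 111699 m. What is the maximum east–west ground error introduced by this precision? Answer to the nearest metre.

5 metres

With a 0.0005° grid the true value lies within half a step, ±0.0005°/2 = ±0.00025°, of the stored one.
At latitude 79.979° a degree of longitude spans 111699 m × cos 79.979° = 111699 × 0.1740 ≈ 19436.6 m.
Maximum E–W displacement: 0.00025 × 19436.6 = 4.85916 m.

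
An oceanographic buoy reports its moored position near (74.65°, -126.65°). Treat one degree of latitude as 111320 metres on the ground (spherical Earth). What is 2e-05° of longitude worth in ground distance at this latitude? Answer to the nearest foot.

2 feet

One degree of longitude here spans 111320 × cos 74.65° = 111320 × 0.2647 ≈ 29468 m; 2e-05° of that is 0.589361 m.
In feet: 0.589361 m ÷ 0.3048 ≈ 1.9336 ft.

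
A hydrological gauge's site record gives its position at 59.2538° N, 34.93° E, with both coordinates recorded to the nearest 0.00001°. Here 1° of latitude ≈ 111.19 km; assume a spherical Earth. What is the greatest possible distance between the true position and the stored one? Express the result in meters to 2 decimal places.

Rounding to 5 decimal places leaves each coordinate within ±5e-06° of the true value.
Latitude error → 5e-06 × 111190 = 0.55595 m along the meridian.
E–W at 59.2538°: 5e-06° × 111190 × cos 59.2538° = 5e-06 × 111190 × 0.5112 ≈ 0.284222 m.
Worst case both components are at the extreme and orthogonal: √(0.55595² + 0.284222²) ≈ 0.62439 m.

0.62 meters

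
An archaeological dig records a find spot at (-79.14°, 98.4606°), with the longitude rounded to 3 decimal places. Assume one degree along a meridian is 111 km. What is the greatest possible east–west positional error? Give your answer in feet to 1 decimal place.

34.3 feet

Rounding to 3 decimal places leaves the longitude within ±0.0005° of the true value.
Parallels shrink by cos φ, so at 79.14° a degree of longitude is 111000 × 0.1884 ≈ 20913.5 m.
East–west error: 0.0005° × 20913.5 m/° ≈ 10.4567 m.
Converting: 10.4567 m × 3.2808 ft/m ≈ 34.307 ft.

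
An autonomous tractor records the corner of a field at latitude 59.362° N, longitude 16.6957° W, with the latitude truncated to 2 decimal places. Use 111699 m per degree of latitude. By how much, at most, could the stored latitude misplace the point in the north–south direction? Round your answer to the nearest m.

1117 m

Truncating at 2 decimal places can drop up to a full unit in the last place, so the latitude may be off by as much as 0.01°.
North–south distance: 0.01° × 111699 m/° = 1116.99 m.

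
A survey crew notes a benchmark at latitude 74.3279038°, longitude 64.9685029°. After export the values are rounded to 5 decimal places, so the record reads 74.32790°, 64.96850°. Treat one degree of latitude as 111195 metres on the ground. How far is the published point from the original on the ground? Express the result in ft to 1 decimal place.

1.4 ft

The latitude changed by +0.0000038° and the longitude by +0.0000029°.
N–S: 0.0000038° × 111195 m/° = 0.422541 m.
East–west at this latitude: 0.0000029° × 111195 × cos 74.3279° ≈ 0.0000029 × 30037.3 = 0.0871081 m.
Distance: √(0.422541² + 0.0871081²) ≈ 0.431426 m.
Converting: 0.431426 m × 3.2808 ft/m ≈ 1.4154 ft.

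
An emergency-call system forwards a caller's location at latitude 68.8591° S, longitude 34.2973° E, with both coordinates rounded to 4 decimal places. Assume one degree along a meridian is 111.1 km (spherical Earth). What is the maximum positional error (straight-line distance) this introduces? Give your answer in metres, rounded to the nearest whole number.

6 metres

Rounding to 4 decimal places leaves each coordinate within ±5e-05° of the true value.
Latitude error → 5e-05 × 111100 = 5.555 m along the meridian.
Longitude error → 5e-05 × 111100 × cos 68.8591° = 5e-05 × 111100 × 0.3607 ≈ 2.00348 m.
The two errors are perpendicular, so the maximum displacement is √(5.555² + 2.00348²) ≈ 5.90525 m.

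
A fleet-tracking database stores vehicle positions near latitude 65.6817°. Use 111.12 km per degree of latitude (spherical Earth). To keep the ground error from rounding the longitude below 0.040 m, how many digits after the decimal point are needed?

At 65.6817° one degree of longitude covers 111120 × cos 65.6817° ≈ 111120 × 0.4118 ≈ 45759.8 m.
N decimal places → at most half a unit in the last place, 0.5 × 10⁻ᴺ° = 45759.8/2 × 10⁻ᴺ m.
Setting 22879.9 × 10⁻ᴺ ≤ 0.040 gives 10ᴺ ≥ 5.72e+05, i.e. N ≥ 5.76.
So 6 decimal places suffice (0.0229 m); 5 would allow up to 0.229 m.

6 decimal places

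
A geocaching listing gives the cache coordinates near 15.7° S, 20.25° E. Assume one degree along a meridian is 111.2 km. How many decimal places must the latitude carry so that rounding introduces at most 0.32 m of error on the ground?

6 decimal places

One degree of latitude covers 111200 m.
With N decimal places the half-ulp bound is 0.5·10⁻ᴺ°, or 0.5·10⁻ᴺ × 111200 m on the ground.
Setting 55600 × 10⁻ᴺ ≤ 0.32 gives 10ᴺ ≥ 1.738e+05, i.e. N ≥ 5.24.
At 5 places the error can reach 0.556 m, but 6 places keeps it to 0.0556 m.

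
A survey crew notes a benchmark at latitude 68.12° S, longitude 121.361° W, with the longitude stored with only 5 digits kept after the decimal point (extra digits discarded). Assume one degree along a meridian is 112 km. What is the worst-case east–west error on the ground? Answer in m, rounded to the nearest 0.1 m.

Truncating at 5 decimal places can drop up to a full unit in the last place, so the longitude may be off by as much as 1e-05°.
Parallels shrink by cos φ, so at 68.12° a degree of longitude is 112000 × 0.3727 ≈ 41738.4 m.
Maximum E–W displacement: 1e-05 × 41738.4 = 0.417384 m.

0.4 m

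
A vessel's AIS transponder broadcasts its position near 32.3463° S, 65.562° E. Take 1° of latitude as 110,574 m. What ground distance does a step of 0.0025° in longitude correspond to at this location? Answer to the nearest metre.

0.0025° of longitude at 32.3463° is 0.0025 × 110574 × cos 32.3463° ≈ 0.0025 × 93416.2 = 233.541 m.

234 metres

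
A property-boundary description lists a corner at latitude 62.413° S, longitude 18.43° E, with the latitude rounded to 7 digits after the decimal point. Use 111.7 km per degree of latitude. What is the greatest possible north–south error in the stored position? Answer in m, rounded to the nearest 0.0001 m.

Rounding to 7 decimal places leaves the latitude within ±5e-08° of the true value.
Along the meridian that is 5e-08° × 111700 m/° = 0.005585 m.

0.0056 m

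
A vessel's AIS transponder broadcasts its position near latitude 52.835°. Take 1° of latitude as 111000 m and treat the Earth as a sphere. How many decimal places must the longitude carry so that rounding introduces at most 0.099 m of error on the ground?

6

At 52.835° one degree of longitude covers 111000 × cos 52.835° ≈ 111000 × 0.6041 ≈ 67056.5 m.
Rounding to N decimal places gives at most 0.5 × 10⁻ᴺ degrees of error, i.e. 0.5 × 10⁻ᴺ × 67056.5 m.
Need 0.5 × 67056.5 × 10⁻ᴺ ≤ 0.099 → 10⁻ᴺ ≤ 2.953e-06, so N ≥ 5.53.
So 6 decimal places suffice (0.0335 m); 5 would allow up to 0.335 m.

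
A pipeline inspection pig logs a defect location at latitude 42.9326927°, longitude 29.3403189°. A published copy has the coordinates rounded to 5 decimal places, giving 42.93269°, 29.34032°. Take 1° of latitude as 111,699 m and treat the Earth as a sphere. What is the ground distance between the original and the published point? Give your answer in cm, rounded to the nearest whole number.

31 cm

Δlat = 42.9326927 − 42.93269 = +0.0000027°; Δlon = 29.3403189 − 29.34032 = -0.0000011°.
N–S: 0.0000027° × 111699 m/° = 0.301587 m.
East–west at this latitude: -0.0000011° × 111699 × cos 42.9327° ≈ -0.0000011 × 81780.9 = -0.089959 m.
Combined displacement = (0.301587² + 0.089959²)^½ ≈ 0.314718 m.
That is 0.314718 m = 31.472 cm.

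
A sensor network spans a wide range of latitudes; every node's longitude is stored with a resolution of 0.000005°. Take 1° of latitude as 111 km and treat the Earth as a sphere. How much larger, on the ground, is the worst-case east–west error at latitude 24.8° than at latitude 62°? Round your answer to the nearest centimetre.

12 centimetres

With a 0.000005° grid the true value lies within half a step, ±0.000005°/2 = ±2.5e-06°, of the stored one.
At 24.8°: 2.5e-06° × 111000 × cos 24.8° = 2.5e-06 × 111000 × 0.9078 ≈ 0.25191 m.
Error at 62° = 2.5e-06° × 111000 × cos 62° ≈ 0.2775 × 0.4695 = 0.13028 m.
So the lower-latitude error exceeds the higher by 0.25191 − 0.13028 = 0.12163 m.
That is 0.12163 m = 12.163 cm.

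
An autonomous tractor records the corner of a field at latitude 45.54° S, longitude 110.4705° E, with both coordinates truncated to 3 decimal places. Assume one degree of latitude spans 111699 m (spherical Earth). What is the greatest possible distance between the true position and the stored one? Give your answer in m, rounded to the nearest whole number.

136 m

Truncating at 3 decimal places can drop up to a full unit in the last place, so each coordinate may be off by as much as 0.001°.
N–S: 0.001° × 111699 m/° = 111.699 m.
E–W at 45.54°: 0.001° × 111699 × cos 45.54° = 0.001 × 111699 × 0.7004 ≈ 78.2352 m.
Worst case both components are at the extreme and orthogonal: √(111.699² + 78.2352²) ≈ 136.372 m.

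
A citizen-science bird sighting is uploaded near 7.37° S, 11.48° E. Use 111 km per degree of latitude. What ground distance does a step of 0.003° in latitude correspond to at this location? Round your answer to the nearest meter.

0.003° × 111000 m/° = 333 m.

333 meters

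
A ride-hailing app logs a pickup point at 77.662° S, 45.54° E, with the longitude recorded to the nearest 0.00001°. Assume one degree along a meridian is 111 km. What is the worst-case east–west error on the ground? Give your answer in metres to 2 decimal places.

0.12 metres

Rounding to 5 decimal places leaves the longitude within ±5e-06° of the true value.
At latitude 77.662° a degree of longitude spans 111000 m × cos 77.662° = 111000 × 0.2137 ≈ 23718.3 m.
Maximum E–W displacement: 5e-06 × 23718.3 = 0.118591 m.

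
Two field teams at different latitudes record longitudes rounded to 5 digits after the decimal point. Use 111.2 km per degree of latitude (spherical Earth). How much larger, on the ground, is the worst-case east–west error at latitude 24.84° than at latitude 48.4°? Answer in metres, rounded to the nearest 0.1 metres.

Rounding to 5 decimal places leaves the longitude within ±5e-06° of the true value.
Error at 24.84° = 5e-06° × 111200 × cos 24.84° ≈ 0.556 × 0.9075 = 0.50456 m.
Error at 48.4° = 5e-06° × 111200 × cos 48.4° ≈ 0.556 × 0.6639 = 0.36914 m.
Difference: 0.50456 − 0.36914 = 0.13542 m.

0.1 metres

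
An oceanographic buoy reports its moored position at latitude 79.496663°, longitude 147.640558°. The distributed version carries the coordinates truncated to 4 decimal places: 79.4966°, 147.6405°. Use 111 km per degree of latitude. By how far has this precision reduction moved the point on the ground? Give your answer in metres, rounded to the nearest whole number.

7 metres

The latitude changed by +0.000063° and the longitude by +0.000058°.
N–S: 0.000063° × 111000 m/° = 6.993 m.
East–west at this latitude: 0.000058° × 111000 × cos 79.4966° ≈ 0.000058 × 20234.6 = 1.17361 m.
Hypotenuse of the two orthogonal shifts: √(6.993² + 1.17361²) = 7.0908 m.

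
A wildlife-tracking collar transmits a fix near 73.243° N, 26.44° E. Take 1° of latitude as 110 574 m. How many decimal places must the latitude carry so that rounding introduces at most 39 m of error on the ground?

One degree of latitude covers 110574 m.
N decimal places → at most half a unit in the last place, 0.5 × 10⁻ᴺ° = 110574/2 × 10⁻ᴺ m.
Setting 55287 × 10⁻ᴺ ≤ 39 gives 10ᴺ ≥ 1418, i.e. N ≥ 3.15.
At 3 places the error can reach 55.3 m, but 4 places keeps it to 5.53 m.

4 decimal places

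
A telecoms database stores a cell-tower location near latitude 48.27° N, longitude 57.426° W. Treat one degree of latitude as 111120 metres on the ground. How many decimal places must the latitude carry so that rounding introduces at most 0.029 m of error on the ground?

One degree of latitude covers 111120 m.
Rounding to N decimal places gives at most 0.5 × 10⁻ᴺ degrees of error, i.e. 0.5 × 10⁻ᴺ × 111120 m.
Need 0.5 × 111120 × 10⁻ᴺ ≤ 0.029 → 10⁻ᴺ ≤ 5.220e-07, so N ≥ 6.28.
So 7 decimal places suffice (0.00556 m); 6 would allow up to 0.0556 m.

7 decimal places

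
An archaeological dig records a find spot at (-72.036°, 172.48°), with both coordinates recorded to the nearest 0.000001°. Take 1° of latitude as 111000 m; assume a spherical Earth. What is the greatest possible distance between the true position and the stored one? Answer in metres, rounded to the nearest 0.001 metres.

0.058 metres

Rounding to 6 decimal places leaves each coordinate within ±5e-07° of the true value.
N–S: 5e-07° × 111000 m/° = 0.0555 m.
Longitude error → 5e-07 × 111000 × cos 72.036° = 5e-07 × 111000 × 0.3084 ≈ 0.0171173 m.
Worst case both components are at the extreme and orthogonal: √(0.0555² + 0.0171173²) ≈ 0.0580797 m.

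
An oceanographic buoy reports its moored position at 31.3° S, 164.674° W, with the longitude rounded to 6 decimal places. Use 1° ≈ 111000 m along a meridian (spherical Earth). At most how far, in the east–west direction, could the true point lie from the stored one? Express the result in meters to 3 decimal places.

0.047 meters

Rounding to 6 decimal places leaves the longitude within ±5e-07° of the true value.
Parallels shrink by cos φ, so at 31.3° a degree of longitude is 111000 × 0.8545 ≈ 94844.9 m.
Maximum E–W displacement: 5e-07 × 94844.9 = 0.0474225 m.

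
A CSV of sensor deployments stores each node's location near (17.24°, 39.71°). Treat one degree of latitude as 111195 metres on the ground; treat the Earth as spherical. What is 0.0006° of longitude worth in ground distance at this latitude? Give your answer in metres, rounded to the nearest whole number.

At 17.24° a degree of longitude is 111195 × cos 17.24° ≈ 106199 m, so 0.0006° corresponds to 63.7195 m.

64 metres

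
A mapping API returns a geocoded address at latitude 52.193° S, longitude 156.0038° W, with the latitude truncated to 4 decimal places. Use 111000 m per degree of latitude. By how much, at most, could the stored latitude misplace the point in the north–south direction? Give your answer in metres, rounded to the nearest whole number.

11 metres

Truncating at 4 decimal places can drop up to a full unit in the last place, so the latitude may be off by as much as 0.0001°.
So the N–S error is at most 0.0001 × 111000 = 11.1 m.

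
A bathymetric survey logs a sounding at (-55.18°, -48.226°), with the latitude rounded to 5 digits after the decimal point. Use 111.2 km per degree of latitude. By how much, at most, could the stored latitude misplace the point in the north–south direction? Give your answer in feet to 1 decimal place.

1.8 feet

Rounding to 5 decimal places leaves the latitude within ±5e-06° of the true value.
North–south distance: 5e-06° × 111200 m/° = 0.556 m.
In feet: 0.556 m ÷ 0.3048 ≈ 1.8241 ft.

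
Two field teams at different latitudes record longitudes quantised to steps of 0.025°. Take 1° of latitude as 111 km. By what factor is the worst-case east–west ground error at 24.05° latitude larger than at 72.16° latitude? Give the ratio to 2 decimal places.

2.98

With a 0.025° grid the true value lies within half a step, ±0.025°/2 = ±0.0125°, of the stored one.
At 24.05°: 0.0125° × 111000 × cos 24.05° = 0.0125 × 111000 × 0.9132 ≈ 1267.1 m.
At 72.16°: 0.0125° × 111000 × cos 72.16° = 0.0125 × 111000 × 0.3064 ≈ 425.07 m.
Ratio: 1267.1 / 425.07 = cos 24.05° / cos 72.16° ≈ 2.9808.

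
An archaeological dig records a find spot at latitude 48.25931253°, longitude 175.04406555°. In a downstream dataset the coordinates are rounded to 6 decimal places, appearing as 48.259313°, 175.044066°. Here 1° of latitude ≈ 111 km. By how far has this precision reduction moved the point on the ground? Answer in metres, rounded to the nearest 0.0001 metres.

0.0619 metres

The latitude changed by -0.00000047° and the longitude by -0.00000045°.
North–south shift: -0.00000047 × 111000 = -0.05217 m.
E–W at 48.2593°: -0.00000045° × 111000 × cos 48.2593° = -0.00000045 × 111000 × 0.6658 ≈ -0.0332547 m.
Hypotenuse of the two orthogonal shifts: √(0.05217² + 0.0332547²) = 0.0618675 m.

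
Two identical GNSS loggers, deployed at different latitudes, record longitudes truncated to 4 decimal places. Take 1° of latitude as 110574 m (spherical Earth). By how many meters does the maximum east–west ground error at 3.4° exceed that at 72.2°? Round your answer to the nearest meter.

Truncating at 4 decimal places can drop up to a full unit in the last place, so the longitude may be off by as much as 0.0001°.
At 3.4°: 0.0001° × 110574 × cos 3.4° = 0.0001 × 110574 × 0.9982 ≈ 11.038 m.
At 72.2°: 0.0001° × 110574 × cos 72.2° = 0.0001 × 110574 × 0.3057 ≈ 3.3802 m.
Difference: 11.038 − 3.3802 = 7.6577 m.

8 meters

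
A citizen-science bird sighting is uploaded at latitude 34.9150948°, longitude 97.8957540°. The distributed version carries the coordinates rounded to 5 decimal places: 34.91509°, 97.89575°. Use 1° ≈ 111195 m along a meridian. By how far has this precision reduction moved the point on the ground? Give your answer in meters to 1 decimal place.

Δlat = 34.9150948 − 34.91509 = +0.0000048°; Δlon = 97.8957540 − 97.89575 = +0.0000040°.
North–south shift: 0.0000048 × 111195 = 0.533736 m.
East–west at this latitude: 0.0000040° × 111195 × cos 34.9151° ≈ 0.0000040 × 91180 = 0.36472 m.
Combined displacement = (0.533736² + 0.36472²)^½ ≈ 0.646448 m.

0.6 meters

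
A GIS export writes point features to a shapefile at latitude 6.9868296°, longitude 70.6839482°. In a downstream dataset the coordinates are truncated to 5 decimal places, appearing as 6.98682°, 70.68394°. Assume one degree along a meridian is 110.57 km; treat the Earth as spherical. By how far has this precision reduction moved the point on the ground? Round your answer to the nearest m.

1 m

The latitude changed by +0.0000096° and the longitude by +0.0000082°.
North–south shift: 0.0000096 × 110570 = 1.06147 m.
East–west at this latitude: 0.0000082° × 110570 × cos 6.98682° ≈ 0.0000082 × 109749 = 0.899941 m.
Hypotenuse of the two orthogonal shifts: √(1.06147² + 0.899941²) = 1.39162 m.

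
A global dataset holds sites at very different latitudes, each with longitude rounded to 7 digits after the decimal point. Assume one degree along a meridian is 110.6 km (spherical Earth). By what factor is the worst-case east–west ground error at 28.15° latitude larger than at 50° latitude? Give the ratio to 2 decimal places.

1.37

Rounding to 7 decimal places leaves the longitude within ±5e-08° of the true value.
Error at 28.15° = 5e-08° × 110600 × cos 28.15° ≈ 0.00553 × 0.8817 = 0.0048759 m.
Error at 50° = 5e-08° × 110600 × cos 50° ≈ 0.00553 × 0.6428 = 0.0035546 m.
The ratio reduces to cos 28.15° / cos 50° = 0.8817/0.6428 ≈ 1.3717.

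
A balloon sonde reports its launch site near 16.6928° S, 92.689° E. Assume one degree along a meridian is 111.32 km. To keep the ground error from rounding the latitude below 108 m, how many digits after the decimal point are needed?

3

One degree of latitude covers 111320 m.
With N decimal places the half-ulp bound is 0.5·10⁻ᴺ°, or 0.5·10⁻ᴺ × 111320 m on the ground.
Need 0.5 × 111320 × 10⁻ᴺ ≤ 108 → 10⁻ᴺ ≤ 1.940e-03, so N ≥ 2.71.
N = 2 would give 557 m (too coarse); N = 3 gives 55.7 m ≤ 108 m.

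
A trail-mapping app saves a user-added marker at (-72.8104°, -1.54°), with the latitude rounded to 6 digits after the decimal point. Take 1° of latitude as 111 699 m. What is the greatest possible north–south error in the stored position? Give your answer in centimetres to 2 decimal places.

5.58 centimetres

Rounding to 6 decimal places leaves the latitude within ±5e-07° of the true value.
Along the meridian that is 5e-07° × 111699 m/° = 0.0558495 m.
That is 0.0558495 m = 5.5849 cm.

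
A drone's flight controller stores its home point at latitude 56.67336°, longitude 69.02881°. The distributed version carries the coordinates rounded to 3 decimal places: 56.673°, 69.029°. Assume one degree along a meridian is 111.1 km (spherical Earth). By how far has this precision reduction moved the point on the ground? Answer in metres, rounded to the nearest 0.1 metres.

41.6 metres

The latitude changed by +0.00036° and the longitude by -0.00019°.
N–S: 0.00036° × 111100 m/° = 39.996 m.
E–W at 56.673°: -0.00019° × 111100 × cos 56.673° = -0.00019 × 111100 × 0.5494 ≈ -11.5976 m.
Distance: √(39.996² + 11.5976²) ≈ 41.6435 m.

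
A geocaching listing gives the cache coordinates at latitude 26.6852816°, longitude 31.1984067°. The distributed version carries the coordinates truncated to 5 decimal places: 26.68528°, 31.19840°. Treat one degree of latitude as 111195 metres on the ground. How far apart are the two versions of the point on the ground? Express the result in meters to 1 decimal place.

The latitude changed by +0.0000016° and the longitude by +0.0000067°.
North–south shift: 0.0000016 × 111195 = 0.177912 m.
E–W at 26.6853°: 0.0000067° × 111195 × cos 26.6853° = 0.0000067 × 111195 × 0.8935 ≈ 0.665653 m.
Distance: √(0.177912² + 0.665653²) ≈ 0.689019 m.

0.7 meters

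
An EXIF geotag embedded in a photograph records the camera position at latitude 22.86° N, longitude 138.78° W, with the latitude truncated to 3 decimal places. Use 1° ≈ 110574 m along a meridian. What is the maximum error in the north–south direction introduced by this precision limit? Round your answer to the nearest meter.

Truncating at 3 decimal places can drop up to a full unit in the last place, so the latitude may be off by as much as 0.001°.
Along the meridian that is 0.001° × 110574 m/° = 110.574 m.

111 meters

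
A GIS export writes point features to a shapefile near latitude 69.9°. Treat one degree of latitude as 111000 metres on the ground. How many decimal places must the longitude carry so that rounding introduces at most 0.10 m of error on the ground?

At 69.9° one degree of longitude covers 111000 × cos 69.9° ≈ 111000 × 0.3437 ≈ 38146.2 m.
Rounding to N decimal places gives at most 0.5 × 10⁻ᴺ degrees of error, i.e. 0.5 × 10⁻ᴺ × 38146.2 m.
Setting 19073.1 × 10⁻ᴺ ≤ 0.10 gives 10ᴺ ≥ 1.907e+05, i.e. N ≥ 5.28.
So 6 decimal places suffice (0.0191 m); 5 would allow up to 0.191 m.

6 decimal places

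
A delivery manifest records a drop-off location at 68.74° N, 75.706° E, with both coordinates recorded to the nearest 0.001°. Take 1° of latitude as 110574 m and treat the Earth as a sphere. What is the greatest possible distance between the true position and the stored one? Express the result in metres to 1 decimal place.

58.8 metres

Rounding to 3 decimal places leaves each coordinate within ±0.0005° of the true value.
North–south component: 0.0005° × 110574 = 55.287 m.
Longitude error → 0.0005 × 110574 × cos 68.74° = 0.0005 × 110574 × 0.3626 ≈ 20.0471 m.
Combining orthogonally: (55.287² + 20.0471²)^½ ≈ 58.8093 m.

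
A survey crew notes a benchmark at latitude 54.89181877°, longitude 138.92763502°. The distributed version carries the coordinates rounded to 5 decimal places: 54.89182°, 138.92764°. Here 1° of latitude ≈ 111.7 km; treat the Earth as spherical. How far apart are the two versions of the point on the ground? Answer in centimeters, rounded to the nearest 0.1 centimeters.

34.8 centimeters

Δlat = 54.89181877 − 54.89182 = -0.00000123°; Δlon = 138.92763502 − 138.92764 = -0.00000498°.
N–S: -0.00000123° × 111700 m/° = -0.137391 m.
E–W at 54.8918°: -0.00000498° × 111700 × cos 54.8918° = -0.00000498 × 111700 × 0.5751 ≈ -0.319921 m.
Distance: √(0.137391² + 0.319921²) ≈ 0.348175 m.
That is 0.348175 m = 34.817 cm.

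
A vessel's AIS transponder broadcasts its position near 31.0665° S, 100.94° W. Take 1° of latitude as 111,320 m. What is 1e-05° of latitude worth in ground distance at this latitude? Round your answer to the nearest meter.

1e-05° × 111320 m/° = 1.1132 m.

1 meters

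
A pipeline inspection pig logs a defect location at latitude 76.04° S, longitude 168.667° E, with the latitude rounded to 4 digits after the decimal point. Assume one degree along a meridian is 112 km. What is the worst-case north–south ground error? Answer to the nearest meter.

6 meters

Rounding to 4 decimal places leaves the latitude within ±5e-05° of the true value.
North–south distance: 5e-05° × 112000 m/° = 5.6 m.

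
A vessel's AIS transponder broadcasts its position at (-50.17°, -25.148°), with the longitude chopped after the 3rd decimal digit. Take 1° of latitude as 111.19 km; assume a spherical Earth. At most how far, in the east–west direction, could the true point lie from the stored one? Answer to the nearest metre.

71 metres

Truncating at 3 decimal places can drop up to a full unit in the last place, so the longitude may be off by as much as 0.001°.
At latitude 50.17° a degree of longitude spans 111190 m × cos 50.17° = 111190 × 0.6405 ≈ 71218.5 m.
So at most 0.001° × 71218.5 ≈ 71.2185 m east–west.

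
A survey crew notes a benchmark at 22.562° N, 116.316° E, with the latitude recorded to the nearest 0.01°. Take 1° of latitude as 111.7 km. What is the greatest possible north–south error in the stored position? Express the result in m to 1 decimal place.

558.5 m

Rounding to 2 decimal places leaves the latitude within ±0.005° of the true value.
North–south distance: 0.005° × 111700 m/° = 558.5 m.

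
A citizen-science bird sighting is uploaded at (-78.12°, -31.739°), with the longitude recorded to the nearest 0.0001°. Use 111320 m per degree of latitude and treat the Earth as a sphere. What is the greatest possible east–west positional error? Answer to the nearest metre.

Rounding to 4 decimal places leaves the longitude within ±5e-05° of the true value.
Parallels shrink by cos φ, so at 78.12° a degree of longitude is 111320 × 0.2059 ≈ 22916.6 m.
So at most 5e-05° × 22916.6 ≈ 1.14583 m east–west.

1 metres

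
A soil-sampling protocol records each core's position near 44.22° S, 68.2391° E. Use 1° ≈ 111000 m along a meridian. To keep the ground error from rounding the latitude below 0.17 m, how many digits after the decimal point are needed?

6

One degree of latitude covers 111000 m.
Rounding to N decimal places gives at most 0.5 × 10⁻ᴺ degrees of error, i.e. 0.5 × 10⁻ᴺ × 111000 m.
Setting 55500 × 10⁻ᴺ ≤ 0.17 gives 10ᴺ ≥ 3.265e+05, i.e. N ≥ 5.51.
So 6 decimal places suffice (0.0555 m); 5 would allow up to 0.555 m.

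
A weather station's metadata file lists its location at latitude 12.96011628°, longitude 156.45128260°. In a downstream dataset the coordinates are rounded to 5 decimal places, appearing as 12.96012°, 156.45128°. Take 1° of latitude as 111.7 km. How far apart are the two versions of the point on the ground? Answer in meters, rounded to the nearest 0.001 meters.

0.503 meters

Δlat = 12.96011628 − 12.96012 = -0.00000372°; Δlon = 156.45128260 − 156.45128 = +0.00000260°.
N–S: -0.00000372° × 111700 m/° = -0.415524 m.
East–west at this latitude: 0.00000260° × 111700 × cos 12.9601° ≈ 0.00000260 × 108855 = 0.283022 m.
Distance: √(0.415524² + 0.283022²) ≈ 0.502754 m.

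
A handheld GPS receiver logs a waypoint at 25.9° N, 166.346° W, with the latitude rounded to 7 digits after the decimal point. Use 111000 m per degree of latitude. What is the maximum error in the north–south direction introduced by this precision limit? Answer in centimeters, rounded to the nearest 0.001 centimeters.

0.555 centimeters

Rounding to 7 decimal places leaves the latitude within ±5e-08° of the true value.
Along the meridian that is 5e-08° × 111000 m/° = 0.00555 m.
That is 0.00555 m = 0.555 cm.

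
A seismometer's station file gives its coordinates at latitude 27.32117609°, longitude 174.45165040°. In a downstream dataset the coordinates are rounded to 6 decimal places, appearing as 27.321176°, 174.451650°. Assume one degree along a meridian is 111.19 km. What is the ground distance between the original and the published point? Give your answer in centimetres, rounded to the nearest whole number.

The latitude changed by +0.00000009° and the longitude by +0.00000040°.
North–south shift: 0.00000009 × 111190 = 0.0100071 m.
East–west at this latitude: 0.00000040° × 111190 × cos 27.3212° ≈ 0.00000040 × 98786.5 = 0.0395146 m.
Distance: √(0.0100071² + 0.0395146²) ≈ 0.0407621 m.
That is 0.0407621 m = 4.0762 cm.

4 centimetres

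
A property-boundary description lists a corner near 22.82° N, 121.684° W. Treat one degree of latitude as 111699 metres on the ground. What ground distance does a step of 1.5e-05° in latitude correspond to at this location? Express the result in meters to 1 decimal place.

1.7 meters

Along a meridian 1.5e-05° is 1.5e-05 × 111699 = 1.67549 m.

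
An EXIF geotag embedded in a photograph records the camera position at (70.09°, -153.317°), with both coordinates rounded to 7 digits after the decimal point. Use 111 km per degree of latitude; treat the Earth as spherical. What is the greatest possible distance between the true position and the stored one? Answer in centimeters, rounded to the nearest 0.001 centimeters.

0.586 centimeters

Rounding to 7 decimal places leaves each coordinate within ±5e-08° of the true value.
N–S: 5e-08° × 111000 m/° = 0.00555 m.
East–west component at 70.09°: 5e-08° × 111000 × cos 70.09° ≈ 5e-08 × 37800.3 ≈ 0.00189002 m.
The two errors are perpendicular, so the maximum displacement is √(0.00555² + 0.00189002²) ≈ 0.00586299 m.
That is 0.00586299 m = 0.5863 cm.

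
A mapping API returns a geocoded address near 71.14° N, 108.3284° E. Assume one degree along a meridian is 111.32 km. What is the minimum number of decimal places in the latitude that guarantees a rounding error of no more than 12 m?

4 decimal places

One degree of latitude covers 111320 m.
Rounding to N decimal places gives at most 0.5 × 10⁻ᴺ degrees of error, i.e. 0.5 × 10⁻ᴺ × 111320 m.
Setting 55660 × 10⁻ᴺ ≤ 12 gives 10ᴺ ≥ 4638, i.e. N ≥ 3.67.
At 3 places the error can reach 55.7 m, but 4 places keeps it to 5.57 m.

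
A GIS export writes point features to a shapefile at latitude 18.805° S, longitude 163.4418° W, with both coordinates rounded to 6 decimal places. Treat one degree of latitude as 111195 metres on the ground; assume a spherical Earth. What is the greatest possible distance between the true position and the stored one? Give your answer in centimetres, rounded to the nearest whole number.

8 centimetres

Rounding to 6 decimal places leaves each coordinate within ±5e-07° of the true value.
North–south component: 5e-07° × 111195 = 0.0555975 m.
Longitude error → 5e-07 × 111195 × cos 18.805° = 5e-07 × 111195 × 0.9466 ≈ 0.0526298 m.
Worst case both components are at the extreme and orthogonal: √(0.0555975² + 0.0526298²) ≈ 0.076557 m.
That is 0.076557 m = 7.6557 cm.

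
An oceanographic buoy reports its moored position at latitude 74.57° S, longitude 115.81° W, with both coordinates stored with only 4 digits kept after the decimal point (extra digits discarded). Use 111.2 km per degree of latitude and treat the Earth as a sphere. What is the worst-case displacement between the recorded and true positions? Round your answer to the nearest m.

12 m

Truncating at 4 decimal places can drop up to a full unit in the last place, so each coordinate may be off by as much as 0.0001°.
North–south component: 0.0001° × 111200 = 11.12 m.
E–W at 74.57°: 0.0001° × 111200 × cos 74.57° = 0.0001 × 111200 × 0.2661 ≈ 2.9586 m.
The two errors are perpendicular, so the maximum displacement is √(11.12² + 2.9586²) ≈ 11.5069 m.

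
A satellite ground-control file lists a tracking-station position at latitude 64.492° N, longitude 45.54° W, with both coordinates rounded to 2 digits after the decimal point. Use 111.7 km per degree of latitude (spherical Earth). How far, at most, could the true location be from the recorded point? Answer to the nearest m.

608 m

Rounding to 2 decimal places leaves each coordinate within ±0.005° of the true value.
N–S: 0.005° × 111700 m/° = 558.5 m.
East–west component at 64.492°: 0.005° × 111700 × cos 64.492° ≈ 0.005 × 48102.2 ≈ 240.511 m.
The two errors are perpendicular, so the maximum displacement is √(558.5² + 240.511²) ≈ 608.085 m.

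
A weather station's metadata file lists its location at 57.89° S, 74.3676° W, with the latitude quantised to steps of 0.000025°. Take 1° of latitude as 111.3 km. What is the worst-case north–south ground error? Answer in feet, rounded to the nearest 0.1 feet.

4.6 feet

With a 0.000025° grid the true value lies within half a step, ±0.000025°/2 = ±1.25e-05°, of the stored one.
Along the meridian that is 1.25e-05° × 111300 m/° = 1.39125 m.
In feet: 1.39125 m ÷ 0.3048 ≈ 4.5645 ft.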